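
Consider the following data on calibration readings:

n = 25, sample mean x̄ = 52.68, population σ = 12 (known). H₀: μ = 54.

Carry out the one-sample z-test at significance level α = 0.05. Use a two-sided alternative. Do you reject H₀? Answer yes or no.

reject H₀: no

SE = σ/√n = 12/√25 = 2.4000
z = (x̄−μ₀)/SE = (52.68−54)/2.4000 = -0.5500
p-value (two-sided) = 0.58232
At α=0.05: p ≥ α → fail to reject H₀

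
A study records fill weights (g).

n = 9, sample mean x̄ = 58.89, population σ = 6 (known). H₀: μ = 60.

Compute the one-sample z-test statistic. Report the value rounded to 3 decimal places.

test statistic = -0.555

SE = σ/√n = 6/√9 = 2.0000
z = (x̄−μ₀)/SE = (58.89−60)/2.0000 = -0.5550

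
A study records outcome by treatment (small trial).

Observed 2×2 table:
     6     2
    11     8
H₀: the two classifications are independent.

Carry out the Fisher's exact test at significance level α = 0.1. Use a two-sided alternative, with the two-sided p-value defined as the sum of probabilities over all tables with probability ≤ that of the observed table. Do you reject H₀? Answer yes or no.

reject H₀: no

Margins: r₁=8, r₂=19, c₁=17, c₂=10, n=27
p_obs = C(8,6)·C(19,11)/C(27,17); sum pmf over tables with pmf ≤ p_obs
p-value (two-sided) = 0.66552
At α=0.1: p ≥ α → fail to reject H₀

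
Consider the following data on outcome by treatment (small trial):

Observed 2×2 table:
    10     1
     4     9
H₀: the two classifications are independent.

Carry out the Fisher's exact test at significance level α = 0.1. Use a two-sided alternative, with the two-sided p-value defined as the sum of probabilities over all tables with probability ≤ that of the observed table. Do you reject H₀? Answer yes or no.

reject H₀: yes

Margins: r₁=11, r₂=13, c₁=14, c₂=10, n=24
p_obs = C(11,10)·C(13,4)/C(24,14); sum pmf over tables with pmf ≤ p_obs
p-value (two-sided) = 0.00453
At α=0.1: p < α → reject H₀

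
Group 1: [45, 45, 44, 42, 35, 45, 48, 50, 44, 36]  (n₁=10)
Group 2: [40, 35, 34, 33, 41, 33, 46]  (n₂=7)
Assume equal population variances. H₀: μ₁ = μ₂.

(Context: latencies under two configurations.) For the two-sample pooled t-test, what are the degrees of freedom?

df = n₁ + n₂ − 2 = 10 + 7 − 2 = 15

degrees of freedom = 15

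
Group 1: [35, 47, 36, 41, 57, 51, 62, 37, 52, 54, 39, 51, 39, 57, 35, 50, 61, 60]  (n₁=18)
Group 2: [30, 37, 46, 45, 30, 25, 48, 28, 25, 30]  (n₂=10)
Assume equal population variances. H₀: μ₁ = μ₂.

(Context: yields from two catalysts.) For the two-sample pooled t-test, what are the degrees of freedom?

df = n₁ + n₂ − 2 = 18 + 10 − 2 = 26

degrees of freedom = 26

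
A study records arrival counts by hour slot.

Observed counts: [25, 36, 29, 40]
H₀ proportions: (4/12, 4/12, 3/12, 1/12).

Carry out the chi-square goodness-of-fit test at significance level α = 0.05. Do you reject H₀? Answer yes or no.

n = 130; E_i = n·p_i = [43.33, 43.33, 32.50, 10.83]
χ² = (25−43.33)²/43.33 + (36−43.33)²/43.33 + (29−32.50)²/32.50 + (40−10.83)²/10.83 = 87.9000
df = 3
p-value (upper-tail) = 0.00000
At α=0.05: p < α → reject H₀

reject H₀: yes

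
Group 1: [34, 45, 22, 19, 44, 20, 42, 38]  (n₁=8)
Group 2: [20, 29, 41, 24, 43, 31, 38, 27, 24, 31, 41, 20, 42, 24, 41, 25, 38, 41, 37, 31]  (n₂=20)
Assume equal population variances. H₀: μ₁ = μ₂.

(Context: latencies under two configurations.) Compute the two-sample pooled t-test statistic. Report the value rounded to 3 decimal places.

test statistic = 0.161

x̄₁=33.000, s₁=11.071, n₁=8
x̄₂=32.400, s₂=7.963, n₂=20
s_p² = [7·11.071² + 19·7.963²]/26 = 79.3385
SE = √(s_p²·(1/8+1/20)) = 3.7262
t = (33.000−32.400)/3.7262 = 0.1610
df = 26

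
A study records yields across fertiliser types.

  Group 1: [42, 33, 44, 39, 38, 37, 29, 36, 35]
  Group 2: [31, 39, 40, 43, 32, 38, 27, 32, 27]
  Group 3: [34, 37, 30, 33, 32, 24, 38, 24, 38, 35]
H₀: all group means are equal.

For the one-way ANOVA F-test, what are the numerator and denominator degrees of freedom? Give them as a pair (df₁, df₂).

degrees of freedom = [2, 25]

k = 3 groups, N = 28 total
df = (k−1, N−k) = (3−1, 28−3) = (2, 25)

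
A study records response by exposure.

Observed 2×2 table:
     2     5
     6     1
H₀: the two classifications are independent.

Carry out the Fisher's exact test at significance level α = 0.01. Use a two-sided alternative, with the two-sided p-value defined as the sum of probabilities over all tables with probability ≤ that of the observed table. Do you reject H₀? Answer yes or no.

reject H₀: no

Margins: r₁=7, r₂=7, c₁=8, c₂=6, n=14
p_obs = C(7,2)·C(7,6)/C(14,8); sum pmf over tables with pmf ≤ p_obs
p-value (two-sided) = 0.10256
At α=0.01: p ≥ α → fail to reject H₀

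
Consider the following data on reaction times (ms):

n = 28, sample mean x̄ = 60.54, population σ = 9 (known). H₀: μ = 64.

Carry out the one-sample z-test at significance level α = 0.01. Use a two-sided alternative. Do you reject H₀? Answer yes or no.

reject H₀: no

SE = σ/√n = 9/√28 = 1.7008
z = (x̄−μ₀)/SE = (60.54−64)/1.7008 = -2.0343
p-value (two-sided) = 0.04192
At α=0.01: p ≥ α → fail to reject H₀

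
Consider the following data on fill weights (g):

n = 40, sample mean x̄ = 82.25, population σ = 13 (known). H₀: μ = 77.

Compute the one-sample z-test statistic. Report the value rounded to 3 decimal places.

test statistic = 2.554

SE = σ/√n = 13/√40 = 2.0555
z = (x̄−μ₀)/SE = (82.25−77)/2.0555 = 2.5541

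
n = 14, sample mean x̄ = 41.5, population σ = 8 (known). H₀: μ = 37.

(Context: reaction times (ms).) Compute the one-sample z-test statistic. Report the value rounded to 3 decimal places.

SE = σ/√n = 8/√14 = 2.1381
z = (x̄−μ₀)/SE = (41.5−37)/2.1381 = 2.1047

test statistic = 2.105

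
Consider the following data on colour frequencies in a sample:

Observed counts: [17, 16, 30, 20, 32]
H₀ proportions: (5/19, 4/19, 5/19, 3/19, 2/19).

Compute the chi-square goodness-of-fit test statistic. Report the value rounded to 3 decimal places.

n = 115; E_i = n·p_i = [30.26, 24.21, 30.26, 18.16, 12.11]
χ² = (17−30.26)²/30.26 + (16−24.21)²/24.21 + (30−30.26)²/30.26 + (20−18.16)²/18.16 + (32−12.11)²/12.11 = 41.4829
df = 4

test statistic = 41.483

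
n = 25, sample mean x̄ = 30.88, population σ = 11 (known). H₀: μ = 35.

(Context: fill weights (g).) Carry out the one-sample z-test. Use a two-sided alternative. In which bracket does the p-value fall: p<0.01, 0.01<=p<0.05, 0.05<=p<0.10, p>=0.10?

SE = σ/√n = 11/√25 = 2.2000
z = (x̄−μ₀)/SE = (30.88−35)/2.2000 = -1.8727
p-value (two-sided) = 0.06111
→ bracket: 0.05<=p<0.10

p-value bracket: 0.05<=p<0.10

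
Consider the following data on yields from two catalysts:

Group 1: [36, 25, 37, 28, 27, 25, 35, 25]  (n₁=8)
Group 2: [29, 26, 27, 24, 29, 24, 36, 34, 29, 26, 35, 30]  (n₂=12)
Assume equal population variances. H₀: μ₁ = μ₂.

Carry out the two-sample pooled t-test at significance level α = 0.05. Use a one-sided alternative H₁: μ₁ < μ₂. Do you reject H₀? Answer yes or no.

x̄₁=29.750, s₁=5.312, n₁=8
x̄₂=29.083, s₂=4.078, n₂=12
s_p² = [7·5.312² + 11·4.078²]/18 = 21.1343
SE = √(s_p²·(1/8+1/12)) = 2.0983
t = (29.750−29.083)/2.0983 = 0.3177
df = 18
p-value (one-sided, H₁ less) = 0.62282
At α=0.05: p ≥ α → fail to reject H₀

reject H₀: no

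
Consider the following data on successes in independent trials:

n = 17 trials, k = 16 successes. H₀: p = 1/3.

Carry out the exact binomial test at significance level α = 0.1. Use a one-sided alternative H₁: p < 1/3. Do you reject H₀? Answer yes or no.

Exact binomial: n=17, k=16, p₀=1/3=0.3333
P(X≤16) from Σ C(n,i)·p₀^i·(1−p₀)^(n−i)
p-value (one-sided, H₁ less) = 1.00000
At α=0.1: p ≥ α → fail to reject H₀

reject H₀: no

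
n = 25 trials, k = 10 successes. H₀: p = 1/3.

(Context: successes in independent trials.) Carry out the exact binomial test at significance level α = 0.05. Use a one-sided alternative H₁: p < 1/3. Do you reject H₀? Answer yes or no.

Exact binomial: n=25, k=10, p₀=1/3=0.3333
P(X≤10) from Σ C(n,i)·p₀^i·(1−p₀)^(n−i)
p-value (one-sided, H₁ less) = 0.82201
At α=0.05: p ≥ α → fail to reject H₀

reject H₀: no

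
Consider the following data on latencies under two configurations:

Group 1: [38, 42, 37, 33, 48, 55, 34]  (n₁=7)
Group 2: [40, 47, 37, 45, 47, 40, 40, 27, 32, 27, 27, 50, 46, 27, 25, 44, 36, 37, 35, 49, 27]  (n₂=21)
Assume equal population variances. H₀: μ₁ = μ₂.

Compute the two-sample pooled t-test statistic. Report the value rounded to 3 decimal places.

test statistic = 1.000

x̄₁=41.000, s₁=8.000, n₁=7
x̄₂=37.381, s₂=8.381, n₂=21
s_p² = [6·8.000² + 20·8.381²]/26 = 68.8059
SE = √(s_p²·(1/7+1/21)) = 3.6202
t = (41.000−37.381)/3.6202 = 0.9997
df = 26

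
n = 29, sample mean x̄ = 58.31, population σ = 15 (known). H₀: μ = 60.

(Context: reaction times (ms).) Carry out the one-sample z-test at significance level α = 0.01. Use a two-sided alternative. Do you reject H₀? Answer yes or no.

reject H₀: no

SE = σ/√n = 15/√29 = 2.7854
z = (x̄−μ₀)/SE = (58.31−60)/2.7854 = -0.6067
p-value (two-sided) = 0.54403
At α=0.01: p ≥ α → fail to reject H₀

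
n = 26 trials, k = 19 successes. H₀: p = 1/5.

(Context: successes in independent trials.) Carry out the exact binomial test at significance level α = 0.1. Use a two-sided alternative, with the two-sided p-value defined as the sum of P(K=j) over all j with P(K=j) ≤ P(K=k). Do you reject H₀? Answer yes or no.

Exact binomial: n=26, k=19, p₀=1/5=0.2000
P(X=j) = C(n,j)·p₀^j·(1−p₀)^(n−j); p = Σ P(X=j) over j with P(X=j) ≤ P(X=19)
p-value (two-sided) = 0.00000
At α=0.1: p < α → reject H₀

reject H₀: yes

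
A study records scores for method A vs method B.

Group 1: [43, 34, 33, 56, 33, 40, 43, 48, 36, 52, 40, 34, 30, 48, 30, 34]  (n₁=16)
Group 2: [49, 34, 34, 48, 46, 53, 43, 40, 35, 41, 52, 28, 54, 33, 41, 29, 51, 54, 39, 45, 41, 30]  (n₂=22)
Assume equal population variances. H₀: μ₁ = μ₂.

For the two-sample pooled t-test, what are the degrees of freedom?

degrees of freedom = 36

df = n₁ + n₂ − 2 = 16 + 22 − 2 = 36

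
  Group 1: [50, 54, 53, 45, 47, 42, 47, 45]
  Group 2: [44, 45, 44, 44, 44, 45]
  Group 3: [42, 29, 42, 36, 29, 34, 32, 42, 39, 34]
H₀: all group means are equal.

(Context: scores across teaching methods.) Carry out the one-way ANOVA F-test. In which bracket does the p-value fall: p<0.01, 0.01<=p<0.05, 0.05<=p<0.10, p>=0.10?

p-value bracket: p<0.01

Group means [47.88, 44.33, 35.90], grand mean 42.000
SSB = Σnᵢ(x̄ᵢ−x̄)² = 680.892; SSW = ΣΣ(x−x̄ᵢ)² = 361.108
MSB = 680.892/2 = 340.4458; MSW = 361.108/21 = 17.1956
F = MSB/MSW = 19.7984
df = (2, 21)
p-value (upper-tail) = 0.00001
→ bracket: p<0.01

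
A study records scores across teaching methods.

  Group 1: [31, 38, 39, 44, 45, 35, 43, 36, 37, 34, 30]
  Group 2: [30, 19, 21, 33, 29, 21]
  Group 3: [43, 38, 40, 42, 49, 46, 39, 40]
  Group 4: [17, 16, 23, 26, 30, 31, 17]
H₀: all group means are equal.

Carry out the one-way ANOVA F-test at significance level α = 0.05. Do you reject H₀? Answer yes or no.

reject H₀: yes

Group means [37.45, 25.50, 42.12, 22.86], grand mean 33.188
SSB = Σnᵢ(x̄ᵢ−x̄)² = 1940.916; SSW = ΣΣ(x−x̄ᵢ)² = 763.959
MSB = 1940.916/3 = 646.9719; MSW = 763.959/28 = 27.2843
F = MSB/MSW = 23.7123
df = (3, 28)
p-value (upper-tail) = 0.00000
At α=0.05: p < α → reject H₀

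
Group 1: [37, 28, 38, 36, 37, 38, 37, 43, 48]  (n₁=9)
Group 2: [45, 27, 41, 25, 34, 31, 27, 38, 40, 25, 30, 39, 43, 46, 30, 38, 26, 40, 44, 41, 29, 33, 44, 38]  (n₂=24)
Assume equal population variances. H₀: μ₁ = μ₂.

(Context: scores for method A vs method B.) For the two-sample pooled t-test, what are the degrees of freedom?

degrees of freedom = 31

df = n₁ + n₂ − 2 = 9 + 24 − 2 = 31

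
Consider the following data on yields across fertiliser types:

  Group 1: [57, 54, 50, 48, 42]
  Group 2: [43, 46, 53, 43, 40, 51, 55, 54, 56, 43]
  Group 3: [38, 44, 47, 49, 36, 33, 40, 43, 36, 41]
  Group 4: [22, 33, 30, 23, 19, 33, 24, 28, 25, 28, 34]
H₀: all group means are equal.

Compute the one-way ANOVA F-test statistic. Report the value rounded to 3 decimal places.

Group means [50.20, 48.40, 40.70, 27.18], grand mean 40.028
SSB = Σnᵢ(x̄ᵢ−x̄)² = 3038.036; SSW = ΣΣ(x−x̄ᵢ)² = 942.936
MSB = 3038.036/3 = 1012.6786; MSW = 942.936/32 = 29.4668
F = MSB/MSW = 34.3668
df = (3, 32)

test statistic = 34.367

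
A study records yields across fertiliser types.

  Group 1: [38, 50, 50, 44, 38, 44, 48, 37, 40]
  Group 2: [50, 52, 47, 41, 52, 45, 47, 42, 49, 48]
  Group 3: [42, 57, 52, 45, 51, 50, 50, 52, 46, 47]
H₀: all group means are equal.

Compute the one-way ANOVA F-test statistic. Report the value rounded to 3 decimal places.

test statistic = 4.431

Group means [43.22, 47.30, 49.20], grand mean 46.690
SSB = Σnᵢ(x̄ᵢ−x̄)² = 174.951; SSW = ΣΣ(x−x̄ᵢ)² = 513.256
MSB = 174.951/2 = 87.4757; MSW = 513.256/26 = 19.7406
F = MSB/MSW = 4.4313
df = (2, 26)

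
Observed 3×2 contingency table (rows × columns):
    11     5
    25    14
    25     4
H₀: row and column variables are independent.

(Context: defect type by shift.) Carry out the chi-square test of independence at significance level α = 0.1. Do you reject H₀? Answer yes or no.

reject H₀: no

Row totals [16, 39, 29], col totals [61, 23], n=84
χ² = (11−11.62)²/11.62 + (5−4.38)²/4.38 + (25−28.32)²/28.32 + (14−10.68)²/10.68 + (25−21.06)²/21.06 + (4−7.94)²/7.94 = 4.2358
df = 2
p-value (upper-tail) = 0.12028
At α=0.1: p ≥ α → fail to reject H₀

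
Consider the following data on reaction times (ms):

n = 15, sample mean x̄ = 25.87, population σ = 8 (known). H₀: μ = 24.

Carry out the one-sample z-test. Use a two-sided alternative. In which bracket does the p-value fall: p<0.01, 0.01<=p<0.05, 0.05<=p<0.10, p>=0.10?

SE = σ/√n = 8/√15 = 2.0656
z = (x̄−μ₀)/SE = (25.87−24)/2.0656 = 0.9053
p-value (two-sided) = 0.36530
→ bracket: p>=0.10

p-value bracket: p>=0.10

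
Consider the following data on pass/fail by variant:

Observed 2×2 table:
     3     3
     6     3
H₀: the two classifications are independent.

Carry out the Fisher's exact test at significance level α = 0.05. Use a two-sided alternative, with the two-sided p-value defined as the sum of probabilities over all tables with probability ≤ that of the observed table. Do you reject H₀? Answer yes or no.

Margins: r₁=6, r₂=9, c₁=9, c₂=6, n=15
p_obs = C(6,3)·C(9,6)/C(15,9); sum pmf over tables with pmf ≤ p_obs
p-value (two-sided) = 0.62238
At α=0.05: p ≥ α → fail to reject H₀

reject H₀: no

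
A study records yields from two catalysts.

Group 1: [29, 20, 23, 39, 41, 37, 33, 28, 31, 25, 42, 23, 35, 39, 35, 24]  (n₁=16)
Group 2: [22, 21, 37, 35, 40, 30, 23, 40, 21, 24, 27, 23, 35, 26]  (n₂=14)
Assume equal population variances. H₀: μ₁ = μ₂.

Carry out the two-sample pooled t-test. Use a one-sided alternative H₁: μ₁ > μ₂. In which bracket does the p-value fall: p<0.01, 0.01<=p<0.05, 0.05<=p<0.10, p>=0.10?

x̄₁=31.500, s₁=7.137, n₁=16
x̄₂=28.857, s₂=7.156, n₂=14
s_p² = [15·7.137² + 13·7.156²]/28 = 51.0612
SE = √(s_p²·(1/16+1/14)) = 2.6151
t = (31.500−28.857)/2.6151 = 1.0106
df = 28
p-value (one-sided, H₁ greater) = 0.16042
→ bracket: p>=0.10

p-value bracket: p>=0.10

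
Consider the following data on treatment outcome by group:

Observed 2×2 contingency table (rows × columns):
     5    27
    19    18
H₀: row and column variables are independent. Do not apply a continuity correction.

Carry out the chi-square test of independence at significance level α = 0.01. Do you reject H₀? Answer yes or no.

reject H₀: yes

Row totals [32, 37], col totals [24, 45], n=69
χ² = (5−11.13)²/11.13 + (27−20.87)²/20.87 + (19−12.87)²/12.87 + (18−24.13)²/24.13 = 9.6550
df = 1
p-value (upper-tail) = 0.00189
At α=0.01: p < α → reject H₀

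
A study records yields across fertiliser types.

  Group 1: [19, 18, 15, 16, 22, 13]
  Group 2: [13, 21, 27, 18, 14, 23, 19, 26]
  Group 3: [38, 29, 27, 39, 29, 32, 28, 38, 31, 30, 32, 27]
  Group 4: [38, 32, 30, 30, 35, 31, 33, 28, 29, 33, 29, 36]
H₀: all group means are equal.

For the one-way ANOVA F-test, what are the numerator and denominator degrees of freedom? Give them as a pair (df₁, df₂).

k = 4 groups, N = 38 total
df = (k−1, N−k) = (4−1, 38−4) = (3, 34)

degrees of freedom = [3, 34]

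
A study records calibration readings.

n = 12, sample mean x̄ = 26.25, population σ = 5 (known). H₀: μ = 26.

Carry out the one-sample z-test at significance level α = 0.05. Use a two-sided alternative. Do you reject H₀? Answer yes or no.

reject H₀: no

SE = σ/√n = 5/√12 = 1.4434
z = (x̄−μ₀)/SE = (26.25−26)/1.4434 = 0.1732
p-value (two-sided) = 0.86249
At α=0.05: p ≥ α → fail to reject H₀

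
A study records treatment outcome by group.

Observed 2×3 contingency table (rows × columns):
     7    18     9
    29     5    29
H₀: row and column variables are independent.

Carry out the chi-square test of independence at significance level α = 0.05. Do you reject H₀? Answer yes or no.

reject H₀: yes

Row totals [34, 63], col totals [36, 23, 38], n=97
χ² = (7−12.62)²/12.62 + (18−8.06)²/8.06 + (9−13.32)²/13.32 + (29−23.38)²/23.38 + (5−14.94)²/14.94 + (29−24.68)²/24.68 = 24.8716
df = 2
p-value (upper-tail) = 0.00000
At α=0.05: p < α → reject H₀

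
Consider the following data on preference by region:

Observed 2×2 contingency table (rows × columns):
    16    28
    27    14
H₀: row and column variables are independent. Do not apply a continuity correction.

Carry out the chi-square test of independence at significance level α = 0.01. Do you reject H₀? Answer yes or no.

Row totals [44, 41], col totals [43, 42], n=85
χ² = (16−22.26)²/22.26 + (28−21.74)²/21.74 + (27−20.74)²/20.74 + (14−20.26)²/20.26 = 7.3839
df = 1
p-value (upper-tail) = 0.00658
At α=0.01: p < α → reject H₀

reject H₀: yes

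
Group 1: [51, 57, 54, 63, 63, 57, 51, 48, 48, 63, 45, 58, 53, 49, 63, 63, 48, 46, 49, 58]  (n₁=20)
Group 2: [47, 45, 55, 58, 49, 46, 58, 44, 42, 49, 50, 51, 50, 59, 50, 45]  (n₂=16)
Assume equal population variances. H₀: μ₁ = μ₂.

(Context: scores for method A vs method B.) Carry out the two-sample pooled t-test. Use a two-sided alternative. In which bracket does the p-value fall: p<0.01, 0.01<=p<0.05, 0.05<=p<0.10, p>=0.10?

p-value bracket: 0.01<=p<0.05

x̄₁=54.350, s₁=6.385, n₁=20
x̄₂=49.875, s₂=5.239, n₂=16
s_p² = [19·6.385² + 15·5.239²]/34 = 34.8912
SE = √(s_p²·(1/20+1/16)) = 1.9812
t = (54.350−49.875)/1.9812 = 2.2587
df = 34
p-value (two-sided) = 0.03043
→ bracket: 0.01<=p<0.05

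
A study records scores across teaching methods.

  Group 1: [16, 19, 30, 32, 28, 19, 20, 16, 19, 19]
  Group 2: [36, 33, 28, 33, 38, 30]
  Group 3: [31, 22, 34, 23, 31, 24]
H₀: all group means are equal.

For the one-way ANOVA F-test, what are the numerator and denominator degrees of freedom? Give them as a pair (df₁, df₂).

degrees of freedom = [2, 19]

k = 3 groups, N = 22 total
df = (k−1, N−k) = (3−1, 22−3) = (2, 19)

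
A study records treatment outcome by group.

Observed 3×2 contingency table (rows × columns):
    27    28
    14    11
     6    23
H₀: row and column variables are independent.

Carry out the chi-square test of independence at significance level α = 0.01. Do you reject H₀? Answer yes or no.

reject H₀: no

Row totals [55, 25, 29], col totals [47, 62], n=109
χ² = (27−23.72)²/23.72 + (28−31.28)²/31.28 + (14−10.78)²/10.78 + (11−14.22)²/14.22 + (6−12.50)²/12.50 + (23−16.50)²/16.50 = 8.4393
df = 2
p-value (upper-tail) = 0.01470
At α=0.01: p ≥ α → fail to reject H₀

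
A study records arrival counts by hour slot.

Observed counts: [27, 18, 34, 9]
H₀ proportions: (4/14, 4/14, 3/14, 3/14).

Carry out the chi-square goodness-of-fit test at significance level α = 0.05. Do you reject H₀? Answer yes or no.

n = 88; E_i = n·p_i = [25.14, 25.14, 18.86, 18.86]
χ² = (27−25.14)²/25.14 + (18−25.14)²/25.14 + (34−18.86)²/18.86 + (9−18.86)²/18.86 = 19.4792
df = 3
p-value (upper-tail) = 0.00022
At α=0.05: p < α → reject H₀

reject H₀: yes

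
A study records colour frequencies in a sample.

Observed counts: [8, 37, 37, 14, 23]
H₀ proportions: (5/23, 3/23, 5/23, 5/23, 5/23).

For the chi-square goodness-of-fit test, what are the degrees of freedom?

degrees of freedom = 4

df = k − 1 = 5 − 1 = 4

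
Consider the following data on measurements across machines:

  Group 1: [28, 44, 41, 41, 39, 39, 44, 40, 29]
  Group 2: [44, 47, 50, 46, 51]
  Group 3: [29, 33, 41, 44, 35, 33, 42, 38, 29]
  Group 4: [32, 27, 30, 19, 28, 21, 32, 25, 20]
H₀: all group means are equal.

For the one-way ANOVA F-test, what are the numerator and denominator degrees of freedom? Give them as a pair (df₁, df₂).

degrees of freedom = [3, 28]

k = 4 groups, N = 32 total
df = (k−1, N−k) = (4−1, 32−4) = (3, 28)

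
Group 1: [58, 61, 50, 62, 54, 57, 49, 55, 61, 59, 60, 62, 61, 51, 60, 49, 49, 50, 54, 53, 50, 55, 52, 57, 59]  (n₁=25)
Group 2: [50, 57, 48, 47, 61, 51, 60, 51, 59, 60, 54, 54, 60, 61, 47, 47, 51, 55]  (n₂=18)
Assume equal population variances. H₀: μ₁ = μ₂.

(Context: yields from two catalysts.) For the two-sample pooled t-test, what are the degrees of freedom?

df = n₁ + n₂ − 2 = 25 + 18 − 2 = 41

degrees of freedom = 41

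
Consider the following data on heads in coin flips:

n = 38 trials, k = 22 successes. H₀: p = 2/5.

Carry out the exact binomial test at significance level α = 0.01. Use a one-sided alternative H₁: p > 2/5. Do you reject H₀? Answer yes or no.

reject H₀: no

Exact binomial: n=38, k=22, p₀=2/5=0.4000
P(X≥22) from Σ C(n,i)·p₀^i·(1−p₀)^(n−i)
p-value (one-sided, H₁ greater) = 0.01946
At α=0.01: p ≥ α → fail to reject H₀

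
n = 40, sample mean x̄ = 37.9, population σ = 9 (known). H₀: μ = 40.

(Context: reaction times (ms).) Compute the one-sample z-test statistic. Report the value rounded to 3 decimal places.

SE = σ/√n = 9/√40 = 1.4230
z = (x̄−μ₀)/SE = (37.9−40)/1.4230 = -1.4757

test statistic = -1.476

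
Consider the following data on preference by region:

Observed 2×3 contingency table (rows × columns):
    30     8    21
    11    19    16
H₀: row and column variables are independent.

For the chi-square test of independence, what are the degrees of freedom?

degrees of freedom = 2

df = (r−1)(c−1) = (2−1)·(3−1) = 2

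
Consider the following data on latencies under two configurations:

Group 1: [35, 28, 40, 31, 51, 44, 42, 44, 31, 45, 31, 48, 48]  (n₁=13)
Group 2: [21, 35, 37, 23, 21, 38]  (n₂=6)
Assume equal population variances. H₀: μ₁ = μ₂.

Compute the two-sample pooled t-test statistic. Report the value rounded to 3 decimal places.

test statistic = 2.732

x̄₁=39.846, s₁=7.755, n₁=13
x̄₂=29.167, s₂=8.305, n₂=6
s_p² = [12·7.755² + 5·8.305²]/17 = 62.7368
SE = √(s_p²·(1/13+1/6)) = 3.9092
t = (39.846−29.167)/3.9092 = 2.7319
df = 17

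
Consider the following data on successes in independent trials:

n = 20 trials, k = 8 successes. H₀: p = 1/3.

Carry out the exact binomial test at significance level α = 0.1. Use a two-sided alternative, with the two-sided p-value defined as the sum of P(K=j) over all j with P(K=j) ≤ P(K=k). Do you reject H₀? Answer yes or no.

reject H₀: no

Exact binomial: n=20, k=8, p₀=1/3=0.3333
P(X=j) = C(n,j)·p₀^j·(1−p₀)^(n−j); p = Σ P(X=j) over j with P(X=j) ≤ P(X=8)
p-value (two-sided) = 0.63574
At α=0.1: p ≥ α → fail to reject H₀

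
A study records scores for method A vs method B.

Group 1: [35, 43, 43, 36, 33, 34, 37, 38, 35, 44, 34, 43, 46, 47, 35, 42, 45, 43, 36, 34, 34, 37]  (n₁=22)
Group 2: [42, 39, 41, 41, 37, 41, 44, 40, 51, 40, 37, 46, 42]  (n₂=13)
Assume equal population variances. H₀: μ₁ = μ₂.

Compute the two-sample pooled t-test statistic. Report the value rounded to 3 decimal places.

x̄₁=38.818, s₁=4.666, n₁=22
x̄₂=41.615, s₂=3.754, n₂=13
s_p² = [21·4.666² + 12·3.754²]/33 = 18.9803
SE = √(s_p²·(1/22+1/13)) = 1.5241
t = (38.818−41.615)/1.5241 = -1.8354
df = 33

test statistic = -1.835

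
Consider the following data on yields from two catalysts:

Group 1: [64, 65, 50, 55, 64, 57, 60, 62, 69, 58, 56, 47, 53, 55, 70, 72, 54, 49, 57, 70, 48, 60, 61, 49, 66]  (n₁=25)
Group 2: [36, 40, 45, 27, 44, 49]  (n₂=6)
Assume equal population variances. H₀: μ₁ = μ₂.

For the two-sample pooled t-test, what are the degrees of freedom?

degrees of freedom = 29

df = n₁ + n₂ − 2 = 25 + 6 − 2 = 29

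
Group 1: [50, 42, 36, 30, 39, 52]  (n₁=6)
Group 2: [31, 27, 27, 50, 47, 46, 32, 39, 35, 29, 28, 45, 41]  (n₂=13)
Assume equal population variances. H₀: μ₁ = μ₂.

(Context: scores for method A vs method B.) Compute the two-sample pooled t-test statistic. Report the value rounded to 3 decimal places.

x̄₁=41.500, s₁=8.385, n₁=6
x̄₂=36.692, s₂=8.380, n₂=13
s_p² = [5·8.385² + 12·8.380²]/17 = 70.2511
SE = √(s_p²·(1/6+1/13)) = 4.1367
t = (41.500−36.692)/4.1367 = 1.1622
df = 17

test statistic = 1.162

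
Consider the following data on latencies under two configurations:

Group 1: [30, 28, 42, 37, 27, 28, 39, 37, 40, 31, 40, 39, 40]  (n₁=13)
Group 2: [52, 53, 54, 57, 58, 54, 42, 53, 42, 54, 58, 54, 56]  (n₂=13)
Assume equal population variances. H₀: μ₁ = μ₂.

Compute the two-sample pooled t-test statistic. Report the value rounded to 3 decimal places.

x̄₁=35.231, s₁=5.525, n₁=13
x̄₂=52.846, s₂=5.178, n₂=13
s_p² = [12·5.525² + 12·5.178²]/24 = 28.6667
SE = √(s_p²·(1/13+1/13)) = 2.1001
t = (35.231−52.846)/2.1001 = -8.3880
df = 24

test statistic = -8.388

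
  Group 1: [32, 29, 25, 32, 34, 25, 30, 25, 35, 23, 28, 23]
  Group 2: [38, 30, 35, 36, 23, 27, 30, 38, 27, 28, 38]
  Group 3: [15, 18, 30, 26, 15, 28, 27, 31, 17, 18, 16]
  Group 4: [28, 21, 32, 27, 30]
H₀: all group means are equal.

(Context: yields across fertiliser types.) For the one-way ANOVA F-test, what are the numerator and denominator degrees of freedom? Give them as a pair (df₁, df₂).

degrees of freedom = [3, 35]

k = 4 groups, N = 39 total
df = (k−1, N−k) = (4−1, 39−4) = (3, 35)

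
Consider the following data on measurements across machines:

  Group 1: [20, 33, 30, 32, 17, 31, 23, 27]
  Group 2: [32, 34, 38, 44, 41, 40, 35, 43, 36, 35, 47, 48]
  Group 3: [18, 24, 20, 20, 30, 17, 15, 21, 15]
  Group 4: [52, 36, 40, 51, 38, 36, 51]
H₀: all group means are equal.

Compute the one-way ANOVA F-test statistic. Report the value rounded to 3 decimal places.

Group means [26.62, 39.42, 20.00, 43.43], grand mean 32.500
SSB = Σnᵢ(x̄ᵢ−x̄)² = 3092.494; SSW = ΣΣ(x−x̄ᵢ)² = 1074.506
MSB = 3092.494/3 = 1030.8313; MSW = 1074.506/32 = 33.5783
F = MSB/MSW = 30.6993
df = (3, 32)

test statistic = 30.699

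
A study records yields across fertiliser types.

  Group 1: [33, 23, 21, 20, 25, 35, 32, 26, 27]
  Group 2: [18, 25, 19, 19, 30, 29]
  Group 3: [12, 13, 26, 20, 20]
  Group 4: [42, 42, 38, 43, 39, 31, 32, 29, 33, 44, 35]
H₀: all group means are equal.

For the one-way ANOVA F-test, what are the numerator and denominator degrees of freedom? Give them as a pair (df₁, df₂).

degrees of freedom = [3, 27]

k = 4 groups, N = 31 total
df = (k−1, N−k) = (4−1, 31−4) = (3, 27)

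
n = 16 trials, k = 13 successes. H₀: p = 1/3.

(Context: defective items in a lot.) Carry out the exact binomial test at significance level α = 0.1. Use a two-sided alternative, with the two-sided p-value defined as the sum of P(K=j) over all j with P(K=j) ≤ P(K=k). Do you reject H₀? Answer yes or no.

reject H₀: yes

Exact binomial: n=16, k=13, p₀=1/3=0.3333
P(X=j) = C(n,j)·p₀^j·(1−p₀)^(n−j); p = Σ P(X=j) over j with P(X=j) ≤ P(X=13)
p-value (two-sided) = 0.00012
At α=0.1: p < α → reject H₀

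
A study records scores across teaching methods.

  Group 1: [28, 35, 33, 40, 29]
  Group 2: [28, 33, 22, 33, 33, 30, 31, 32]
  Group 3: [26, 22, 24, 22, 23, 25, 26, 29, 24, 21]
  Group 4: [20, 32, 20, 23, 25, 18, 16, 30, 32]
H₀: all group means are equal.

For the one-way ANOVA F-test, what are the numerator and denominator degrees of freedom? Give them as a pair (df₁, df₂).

k = 4 groups, N = 32 total
df = (k−1, N−k) = (4−1, 32−4) = (3, 28)

degrees of freedom = [3, 28]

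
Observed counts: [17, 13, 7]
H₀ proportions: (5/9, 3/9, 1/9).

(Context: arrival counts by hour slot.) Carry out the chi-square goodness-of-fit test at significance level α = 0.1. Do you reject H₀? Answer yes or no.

n = 37; E_i = n·p_i = [20.56, 12.33, 4.11]
χ² = (17−20.56)²/20.56 + (13−12.33)²/12.33 + (7−4.11)²/4.11 = 2.6811
df = 2
p-value (upper-tail) = 0.26170
At α=0.1: p ≥ α → fail to reject H₀

reject H₀: no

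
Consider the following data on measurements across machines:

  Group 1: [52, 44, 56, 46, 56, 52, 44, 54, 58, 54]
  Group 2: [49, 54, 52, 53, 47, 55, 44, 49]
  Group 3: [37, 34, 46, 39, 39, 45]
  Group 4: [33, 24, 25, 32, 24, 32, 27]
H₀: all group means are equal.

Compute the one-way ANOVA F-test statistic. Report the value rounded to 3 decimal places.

Group means [51.60, 50.38, 40.00, 28.14], grand mean 43.742
SSB = Σnᵢ(x̄ᵢ−x̄)² = 2756.803; SSW = ΣΣ(x−x̄ᵢ)² = 545.132
MSB = 2756.803/3 = 918.9344; MSW = 545.132/27 = 20.1901
F = MSB/MSW = 45.5142
df = (3, 27)

test statistic = 45.514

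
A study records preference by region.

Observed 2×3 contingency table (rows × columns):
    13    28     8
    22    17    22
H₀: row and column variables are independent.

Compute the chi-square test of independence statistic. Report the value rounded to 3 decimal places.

Row totals [49, 61], col totals [35, 45, 30], n=110
χ² = (13−15.59)²/15.59 + (28−20.05)²/20.05 + (8−13.36)²/13.36 + (22−19.41)²/19.41 + (17−24.95)²/24.95 + (22−16.64)²/16.64 = 10.3506
df = 2

test statistic = 10.351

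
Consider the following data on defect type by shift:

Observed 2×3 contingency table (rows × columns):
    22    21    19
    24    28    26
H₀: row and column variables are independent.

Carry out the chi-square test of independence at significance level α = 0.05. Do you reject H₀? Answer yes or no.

reject H₀: no

Row totals [62, 78], col totals [46, 49, 45], n=140
χ² = (22−20.37)²/20.37 + (21−21.70)²/21.70 + (19−19.93)²/19.93 + (24−25.63)²/25.63 + (28−27.30)²/27.30 + (26−25.07)²/25.07 = 0.3519
df = 2
p-value (upper-tail) = 0.83867
At α=0.05: p ≥ α → fail to reject H₀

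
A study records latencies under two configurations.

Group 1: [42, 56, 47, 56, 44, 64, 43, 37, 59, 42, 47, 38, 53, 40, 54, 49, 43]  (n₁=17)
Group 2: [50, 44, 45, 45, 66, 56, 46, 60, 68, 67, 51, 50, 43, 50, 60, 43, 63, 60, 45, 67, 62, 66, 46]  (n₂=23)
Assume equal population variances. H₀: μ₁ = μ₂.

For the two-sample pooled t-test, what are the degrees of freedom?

degrees of freedom = 38

df = n₁ + n₂ − 2 = 17 + 23 − 2 = 38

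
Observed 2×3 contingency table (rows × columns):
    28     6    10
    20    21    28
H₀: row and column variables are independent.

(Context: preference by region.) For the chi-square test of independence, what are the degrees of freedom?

df = (r−1)(c−1) = (2−1)·(3−1) = 2

degrees of freedom = 2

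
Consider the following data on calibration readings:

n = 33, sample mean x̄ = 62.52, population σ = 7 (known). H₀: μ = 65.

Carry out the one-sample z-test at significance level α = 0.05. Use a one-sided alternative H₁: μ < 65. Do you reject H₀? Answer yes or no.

reject H₀: yes

SE = σ/√n = 7/√33 = 1.2185
z = (x̄−μ₀)/SE = (62.52−65)/1.2185 = -2.0352
p-value (one-sided, H₁ less) = 0.02091
At α=0.05: p < α → reject H₀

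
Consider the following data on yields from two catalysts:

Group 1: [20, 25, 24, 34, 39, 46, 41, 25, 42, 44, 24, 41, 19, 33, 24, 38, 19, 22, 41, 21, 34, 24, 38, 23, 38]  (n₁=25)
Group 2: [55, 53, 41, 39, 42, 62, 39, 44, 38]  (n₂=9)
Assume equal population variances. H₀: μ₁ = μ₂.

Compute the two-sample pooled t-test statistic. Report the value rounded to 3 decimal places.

x̄₁=31.160, s₁=9.059, n₁=25
x̄₂=45.889, s₂=8.609, n₂=9
s_p² = [24·9.059² + 8·8.609²]/32 = 80.0703
SE = √(s_p²·(1/25+1/9)) = 3.4784
t = (31.160−45.889)/3.4784 = -4.2343
df = 32

test statistic = -4.234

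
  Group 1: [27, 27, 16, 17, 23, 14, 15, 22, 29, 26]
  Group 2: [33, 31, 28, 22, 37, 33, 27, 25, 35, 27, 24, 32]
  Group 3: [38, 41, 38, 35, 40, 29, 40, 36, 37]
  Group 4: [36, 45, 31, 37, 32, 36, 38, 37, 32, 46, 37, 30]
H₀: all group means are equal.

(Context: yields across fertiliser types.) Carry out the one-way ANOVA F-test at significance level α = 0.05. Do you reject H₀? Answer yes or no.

reject H₀: yes

Group means [21.60, 29.50, 37.11, 36.42], grand mean 31.186
SSB = Σnᵢ(x̄ᵢ−x̄)² = 1597.306; SSW = ΣΣ(x−x̄ᵢ)² = 913.206
MSB = 1597.306/3 = 532.4354; MSW = 913.206/39 = 23.4155
F = MSB/MSW = 22.7386
df = (3, 39)
p-value (upper-tail) = 0.00000
At α=0.05: p < α → reject H₀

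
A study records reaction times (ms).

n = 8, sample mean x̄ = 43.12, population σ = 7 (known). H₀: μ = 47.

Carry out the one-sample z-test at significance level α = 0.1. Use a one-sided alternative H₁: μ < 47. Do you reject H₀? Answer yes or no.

reject H₀: yes

SE = σ/√n = 7/√8 = 2.4749
z = (x̄−μ₀)/SE = (43.12−47)/2.4749 = -1.5678
p-value (one-sided, H₁ less) = 0.05847
At α=0.1: p < α → reject H₀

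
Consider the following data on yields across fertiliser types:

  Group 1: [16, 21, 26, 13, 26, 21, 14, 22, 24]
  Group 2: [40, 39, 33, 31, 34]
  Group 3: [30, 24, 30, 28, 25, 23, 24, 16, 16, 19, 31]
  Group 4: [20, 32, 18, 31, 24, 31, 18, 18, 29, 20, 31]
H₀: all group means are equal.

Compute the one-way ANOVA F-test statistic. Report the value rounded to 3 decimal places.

Group means [20.33, 35.40, 24.18, 24.73], grand mean 24.944
SSB = Σnᵢ(x̄ᵢ−x̄)² = 744.871; SSW = ΣΣ(x−x̄ᵢ)² = 917.018
MSB = 744.871/3 = 248.2902; MSW = 917.018/32 = 28.6568
F = MSB/MSW = 8.6643
df = (3, 32)

test statistic = 8.664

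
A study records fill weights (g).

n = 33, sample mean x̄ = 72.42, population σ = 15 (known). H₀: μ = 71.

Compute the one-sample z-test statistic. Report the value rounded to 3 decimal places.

SE = σ/√n = 15/√33 = 2.6112
z = (x̄−μ₀)/SE = (72.42−71)/2.6112 = 0.5438

test statistic = 0.544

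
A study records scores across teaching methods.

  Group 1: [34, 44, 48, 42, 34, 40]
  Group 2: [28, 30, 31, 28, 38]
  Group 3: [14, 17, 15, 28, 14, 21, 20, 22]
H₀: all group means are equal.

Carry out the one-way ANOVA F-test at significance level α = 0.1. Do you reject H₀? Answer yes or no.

reject H₀: yes

Group means [40.33, 31.00, 18.88], grand mean 28.842
SSB = Σnᵢ(x̄ᵢ−x̄)² = 1610.318; SSW = ΣΣ(x−x̄ᵢ)² = 388.208
MSB = 1610.318/2 = 805.1590; MSW = 388.208/16 = 24.2630
F = MSB/MSW = 33.1846
df = (2, 16)
p-value (upper-tail) = 0.00000
At α=0.1: p < α → reject H₀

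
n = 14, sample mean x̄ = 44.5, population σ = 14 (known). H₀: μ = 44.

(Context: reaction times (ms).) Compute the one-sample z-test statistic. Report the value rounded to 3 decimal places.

test statistic = 0.134

SE = σ/√n = 14/√14 = 3.7417
z = (x̄−μ₀)/SE = (44.5−44)/3.7417 = 0.1336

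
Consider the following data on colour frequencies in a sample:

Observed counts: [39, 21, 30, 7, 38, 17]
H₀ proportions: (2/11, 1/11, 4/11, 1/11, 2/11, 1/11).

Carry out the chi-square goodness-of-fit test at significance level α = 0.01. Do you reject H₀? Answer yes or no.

n = 152; E_i = n·p_i = [27.64, 13.82, 55.27, 13.82, 27.64, 13.82]
χ² = (39−27.64)²/27.64 + (21−13.82)²/13.82 + (30−55.27)²/55.27 + (7−13.82)²/13.82 + (38−27.64)²/27.64 + (17−13.82)²/13.82 = 27.9441
df = 5
p-value (upper-tail) = 0.00004
At α=0.01: p < α → reject H₀

reject H₀: yes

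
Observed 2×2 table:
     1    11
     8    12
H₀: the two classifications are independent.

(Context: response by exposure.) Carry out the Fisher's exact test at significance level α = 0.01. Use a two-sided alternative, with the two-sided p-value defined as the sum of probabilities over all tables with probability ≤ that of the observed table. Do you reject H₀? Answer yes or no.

Margins: r₁=12, r₂=20, c₁=9, c₂=23, n=32
p_obs = C(12,1)·C(20,8)/C(32,9); sum pmf over tables with pmf ≤ p_obs
p-value (two-sided) = 0.10316
At α=0.01: p ≥ α → fail to reject H₀

reject H₀: no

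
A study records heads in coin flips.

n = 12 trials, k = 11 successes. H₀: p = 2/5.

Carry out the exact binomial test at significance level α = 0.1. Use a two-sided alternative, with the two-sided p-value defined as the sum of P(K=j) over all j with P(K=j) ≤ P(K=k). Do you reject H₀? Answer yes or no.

Exact binomial: n=12, k=11, p₀=2/5=0.4000
P(X=j) = C(n,j)·p₀^j·(1−p₀)^(n−j); p = Σ P(X=j) over j with P(X=j) ≤ P(X=11)
p-value (two-sided) = 0.00032
At α=0.1: p < α → reject H₀

reject H₀: yes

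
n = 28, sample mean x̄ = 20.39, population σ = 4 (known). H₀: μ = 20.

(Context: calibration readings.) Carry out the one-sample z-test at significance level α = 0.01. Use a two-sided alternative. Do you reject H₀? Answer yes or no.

reject H₀: no

SE = σ/√n = 4/√28 = 0.7559
z = (x̄−μ₀)/SE = (20.39−20)/0.7559 = 0.5159
p-value (two-sided) = 0.60591
At α=0.01: p ≥ α → fail to reject H₀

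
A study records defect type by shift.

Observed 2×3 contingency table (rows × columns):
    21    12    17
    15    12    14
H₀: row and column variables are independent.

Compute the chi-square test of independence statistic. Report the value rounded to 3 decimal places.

Row totals [50, 41], col totals [36, 24, 31], n=91
χ² = (21−19.78)²/19.78 + (12−13.19)²/13.19 + (17−17.03)²/17.03 + (15−16.22)²/16.22 + (12−10.81)²/10.81 + (14−13.97)²/13.97 = 0.4042
df = 2

test statistic = 0.404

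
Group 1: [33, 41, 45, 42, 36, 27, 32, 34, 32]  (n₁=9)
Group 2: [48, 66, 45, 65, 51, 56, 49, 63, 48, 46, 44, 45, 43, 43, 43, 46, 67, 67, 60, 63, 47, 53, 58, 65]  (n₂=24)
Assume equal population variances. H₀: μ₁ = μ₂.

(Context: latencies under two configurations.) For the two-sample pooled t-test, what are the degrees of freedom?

degrees of freedom = 31

df = n₁ + n₂ − 2 = 9 + 24 − 2 = 31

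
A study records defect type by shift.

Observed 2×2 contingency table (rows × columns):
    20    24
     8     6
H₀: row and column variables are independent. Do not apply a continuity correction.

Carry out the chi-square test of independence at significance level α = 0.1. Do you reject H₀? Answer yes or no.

Row totals [44, 14], col totals [28, 30], n=58
χ² = (20−21.24)²/21.24 + (24−22.76)²/22.76 + (8−6.76)²/6.76 + (6−7.24)²/7.24 = 0.5811
df = 1
p-value (upper-tail) = 0.44589
At α=0.1: p ≥ α → fail to reject H₀

reject H₀: no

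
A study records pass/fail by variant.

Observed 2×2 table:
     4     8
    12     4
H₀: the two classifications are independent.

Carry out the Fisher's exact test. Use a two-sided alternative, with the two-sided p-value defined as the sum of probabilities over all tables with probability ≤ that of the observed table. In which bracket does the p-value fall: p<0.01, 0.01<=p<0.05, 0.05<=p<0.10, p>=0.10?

Margins: r₁=12, r₂=16, c₁=16, c₂=12, n=28
p_obs = C(12,4)·C(16,12)/C(28,16); sum pmf over tables with pmf ≤ p_obs
p-value (two-sided) = 0.05309
→ bracket: 0.05<=p<0.10

p-value bracket: 0.05<=p<0.10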